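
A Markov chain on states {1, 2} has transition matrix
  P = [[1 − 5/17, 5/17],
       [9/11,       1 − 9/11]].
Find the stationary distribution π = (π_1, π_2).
π_1 = 153/208, π_2 = 55/208

Solve πP = π with π_1 + π_2 = 1. From πP = π: π_1 · (1 − 5/17) + π_2 · 9/11 = π_1 ⇒ π_2 · 9/11 = π_1 · 5/17 ⇒ π_2/π_1 = (5/17)/(9/11) = 55/153. Together with π_1 + π_2 = 1:
  π_1 = (9/11)/(5/17 + 9/11) = (9/11)/(208/187) = 153/208,
  π_2 = (5/17)/(5/17 + 9/11) = (5/17)/(208/187) = 55/208.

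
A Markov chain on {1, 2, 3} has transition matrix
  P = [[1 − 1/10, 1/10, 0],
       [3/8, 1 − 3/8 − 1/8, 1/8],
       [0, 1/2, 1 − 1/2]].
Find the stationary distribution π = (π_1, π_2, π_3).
π = (3/4, 1/5, 1/20)

This is a birth-death chain on three states, which satisfies detailed balance: π_1 · P_{12} = π_2 · P_{21} and π_2 · P_{23} = π_3 · P_{32}.
From π_1 · 1/10 = π_2 · 3/8: π_2/π_1 = (1/10)/(3/8) = 4/15.
From π_2 · 1/8 = π_3 · 1/2: π_3/π_2 = (1/8)/(1/2) = 1/4.
Take π_1 proportional to 1; then unnormalized π = (1, 4/15, 1/15). Normalize by dividing by the sum 4/3:
  π = (3/4, 1/5, 1/20).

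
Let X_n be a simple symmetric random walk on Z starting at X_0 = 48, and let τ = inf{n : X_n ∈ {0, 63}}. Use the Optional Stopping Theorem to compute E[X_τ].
E[X_τ] = 48

X_n is a martingale and τ is a bounded-mean stopping time (indeed τ is finite a.s. with bounded expectation since the walk is in a bounded region). By the OST, E[X_τ] = E[X_0] = 48. Equivalently: E[X_τ] = 63 · P(hit 63 first) + 0 · P(hit 0 first) = 63 · (48/63) = 48.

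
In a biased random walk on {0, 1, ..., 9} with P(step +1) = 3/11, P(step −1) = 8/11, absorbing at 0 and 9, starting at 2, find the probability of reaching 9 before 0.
P(hit 9 before 0) = (1 − (8/3)^2) / (1 − (8/3)^9) = 24057/26839609

Let u_k denote P(reach 9 before 0 | start at k). Boundary: u_0 = 0, u_9 = 1. Recurrence: u_k = 3/11·u_{k+1} + 8/11·u_{k-1} for 1 ≤ k ≤ 8. Try u_k = A + B·r^k with r = q/p = (8/11)/(3/11) = 8/3. Substitution satisfies the recurrence; boundary conditions give:
  u_k = (1 − r^k) / (1 − r^N) = (1 − (8/3)^2) / (1 − (8/3)^9) = 24057/26839609.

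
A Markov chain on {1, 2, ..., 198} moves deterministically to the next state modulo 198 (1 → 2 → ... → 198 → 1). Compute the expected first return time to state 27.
E[T_27 | X_0 = 27] = 198

The chain cycles deterministically, so starting at state 27 it returns in exactly 198 steps. Equivalently, the stationary distribution is uniform π_j = 1/198 for every state j, so by Kac's formula E[T_27] = 1/π_27 = 198.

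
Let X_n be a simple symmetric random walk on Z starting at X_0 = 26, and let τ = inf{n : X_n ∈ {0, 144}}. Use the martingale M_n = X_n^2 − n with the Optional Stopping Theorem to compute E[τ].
E[τ] = 3068

M_n = X_n^2 − n is a martingale (since E[X_{n+1}^2 | F_n] = X_n^2 + 1). By OST (τ has finite mean in a bounded region), E[M_τ] = E[M_0] = X_0^2 − 0 = 26^2 = 676. Also E[M_τ] = E[X_τ^2] − E[τ]. The walk exits at 0 or 144, with P(hit 144 first) = 26/144, so E[X_τ^2] = 144^2 · 26/144 + 0 = 3744. Thus E[τ] = E[X_τ^2] − E[M_τ] = 3744 − 676 = 3068 = 26(144 − 26) = 3068.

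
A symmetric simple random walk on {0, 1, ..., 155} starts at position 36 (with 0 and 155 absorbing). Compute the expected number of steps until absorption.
E[τ | X_0 = 36] = 4284

Let v_k = E[τ | X_0 = k]. Boundary: v_0 = v_155 = 0. Recurrence: v_k = 1 + (v_{k-1} + v_{k+1})/2 for 1 ≤ k ≤ 154. The particular solution to v_k − (v_{k-1} + v_{k+1})/2 = 1 is v_k = −k^2. Adding homogeneous solution A + B k and matching boundaries gives v_k = k (155 − k). Substituting k = 36: v_36 = 36 · 119 = 4284.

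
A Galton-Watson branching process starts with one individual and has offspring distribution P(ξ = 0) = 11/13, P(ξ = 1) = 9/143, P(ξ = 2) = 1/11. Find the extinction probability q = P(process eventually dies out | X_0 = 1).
q = 1

Mean offspring μ = 0·11/13 + 1·9/143 + 2·1/11 = 35/143 ≤ 1. For μ ≤ 1 with offspring not concentrated at 1, the Galton-Watson process goes extinct almost surely, so q = 1.
(Algebraic check: The pgf is f(s) = 11/13 + 9/143·s + 1/11·s². The extinction probability q is the smallest fixed point of f in [0, 1]. Setting s = f(s):
  1/11·s² + (9/143 − 1)·s + 11/13 = 0
  1/11·s² − (11/13 + 1/11)·s + 11/13 = 0
which factors as (s − 1)·(1/11·s − 11/13) = 0, giving roots s = 1 and s = (11/13)/(1/11) = 121/13. Since 121/13 ≥ 1, the smallest root in [0, 1] is s = 1.)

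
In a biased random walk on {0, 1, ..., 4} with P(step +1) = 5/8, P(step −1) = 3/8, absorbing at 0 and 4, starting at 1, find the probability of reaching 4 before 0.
P(hit 4 before 0) = (1 − (3/5)^1) / (1 − (3/5)^4) = 125/272

Let u_k denote P(reach 4 before 0 | start at k). Boundary: u_0 = 0, u_4 = 1. Recurrence: u_k = 5/8·u_{k+1} + 3/8·u_{k-1} for 1 ≤ k ≤ 3. Try u_k = A + B·r^k with r = q/p = (3/8)/(5/8) = 3/5. Substitution satisfies the recurrence; boundary conditions give:
  u_k = (1 − r^k) / (1 − r^N) = (1 − (3/5)^1) / (1 − (3/5)^4) = 125/272.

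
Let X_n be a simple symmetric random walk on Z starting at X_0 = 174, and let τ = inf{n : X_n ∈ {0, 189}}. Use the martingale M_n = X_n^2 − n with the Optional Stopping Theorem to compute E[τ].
E[τ] = 2610

M_n = X_n^2 − n is a martingale (since E[X_{n+1}^2 | F_n] = X_n^2 + 1). By OST (τ has finite mean in a bounded region), E[M_τ] = E[M_0] = X_0^2 − 0 = 174^2 = 30276. Also E[M_τ] = E[X_τ^2] − E[τ]. The walk exits at 0 or 189, with P(hit 189 first) = 174/189, so E[X_τ^2] = 189^2 · 174/189 + 0 = 32886. Thus E[τ] = E[X_τ^2] − E[M_τ] = 32886 − 30276 = 2610 = 174(189 − 174) = 2610.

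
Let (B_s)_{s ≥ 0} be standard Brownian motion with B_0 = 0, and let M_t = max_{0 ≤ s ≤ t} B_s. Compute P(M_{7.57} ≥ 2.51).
P(M_{7.57} ≥ 2.51) = 2·P(B_{7.57} ≥ 2.51) = 2(1 − Φ(2.51/√7.57)) ≈ 0.3616

By the reflection principle for Brownian motion, P(M_t ≥ a) = 2 · P(B_t ≥ a) for a ≥ 0. Since B_t ~ N(0, t), P(B_t ≥ 2.51) = 1 − Φ(2.51/√t) = 1 − Φ(2.51/√7.57) = 1 − Φ(0.9123). So
  P(M_{7.57} ≥ 2.51) = 2(1 − Φ(0.9123)) ≈ 0.3616.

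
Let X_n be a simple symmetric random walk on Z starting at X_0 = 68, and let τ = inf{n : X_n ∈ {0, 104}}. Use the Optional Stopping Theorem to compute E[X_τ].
E[X_τ] = 68

X_n is a martingale and τ is a bounded-mean stopping time (indeed τ is finite a.s. with bounded expectation since the walk is in a bounded region). By the OST, E[X_τ] = E[X_0] = 68. Equivalently: E[X_τ] = 104 · P(hit 104 first) + 0 · P(hit 0 first) = 104 · (68/104) = 68.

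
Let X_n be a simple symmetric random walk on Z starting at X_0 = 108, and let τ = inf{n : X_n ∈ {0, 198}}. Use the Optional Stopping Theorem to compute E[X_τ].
E[X_τ] = 108

X_n is a martingale and τ is a bounded-mean stopping time (indeed τ is finite a.s. with bounded expectation since the walk is in a bounded region). By the OST, E[X_τ] = E[X_0] = 108. Equivalently: E[X_τ] = 198 · P(hit 198 first) + 0 · P(hit 0 first) = 198 · (108/198) = 108.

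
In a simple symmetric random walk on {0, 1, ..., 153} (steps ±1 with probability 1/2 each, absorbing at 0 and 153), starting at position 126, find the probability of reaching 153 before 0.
P(hit 153 before 0) = 126/153 = 14/17

Let u_k = P(hit 153 before 0 | start at k). Then u_0 = 0, u_153 = 1, and u_k = u_{k-1}/2 + u_{k+1}/2 for 1 ≤ k ≤ 152. This harmonic recurrence is solved by u_k = k/153, giving u_126 = 126/153 = 14/17.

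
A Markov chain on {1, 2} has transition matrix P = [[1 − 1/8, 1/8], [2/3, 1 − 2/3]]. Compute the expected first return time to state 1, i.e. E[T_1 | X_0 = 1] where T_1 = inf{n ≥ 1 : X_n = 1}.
E[T_1 | X_0 = 1] = 1/π_1 = 19/16

For an irreducible recurrent Markov chain with stationary distribution π, E[T_i | X_0 = i] = 1/π_i (Kac's formula). Here π_1 = (2/3)/(1/8 + 2/3) = (2/3)/(19/24) = 16/19, so E[T_1 | X_0 = 1] = 1/π_1 = (1/8 + 2/3)/(2/3) = (19/24)/(2/3) = 19/16.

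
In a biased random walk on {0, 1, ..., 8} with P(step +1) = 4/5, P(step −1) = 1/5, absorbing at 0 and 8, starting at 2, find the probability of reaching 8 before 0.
P(hit 8 before 0) = (1 − (1/4)^2) / (1 − (1/4)^8) = 4096/4369

Let u_k denote P(reach 8 before 0 | start at k). Boundary: u_0 = 0, u_8 = 1. Recurrence: u_k = 4/5·u_{k+1} + 1/5·u_{k-1} for 1 ≤ k ≤ 7. Try u_k = A + B·r^k with r = q/p = (1/5)/(4/5) = 1/4. Substitution satisfies the recurrence; boundary conditions give:
  u_k = (1 − r^k) / (1 − r^N) = (1 − (1/4)^2) / (1 − (1/4)^8) = 4096/4369.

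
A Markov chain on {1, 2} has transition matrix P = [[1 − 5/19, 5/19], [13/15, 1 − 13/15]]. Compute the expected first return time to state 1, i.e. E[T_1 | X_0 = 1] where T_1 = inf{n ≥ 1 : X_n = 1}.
E[T_1 | X_0 = 1] = 1/π_1 = 322/247

For an irreducible recurrent Markov chain with stationary distribution π, E[T_i | X_0 = i] = 1/π_i (Kac's formula). Here π_1 = (13/15)/(5/19 + 13/15) = (13/15)/(322/285) = 247/322, so E[T_1 | X_0 = 1] = 1/π_1 = (5/19 + 13/15)/(13/15) = (322/285)/(13/15) = 322/247.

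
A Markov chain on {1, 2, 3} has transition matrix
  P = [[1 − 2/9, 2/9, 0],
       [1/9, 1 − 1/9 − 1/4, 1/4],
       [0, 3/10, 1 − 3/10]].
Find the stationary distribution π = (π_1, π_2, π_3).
π = (3/14, 3/7, 5/14)

This is a birth-death chain on three states, which satisfies detailed balance: π_1 · P_{12} = π_2 · P_{21} and π_2 · P_{23} = π_3 · P_{32}.
From π_1 · 2/9 = π_2 · 1/9: π_2/π_1 = (2/9)/(1/9) = 2.
From π_2 · 1/4 = π_3 · 3/10: π_3/π_2 = (1/4)/(3/10) = 5/6.
Take π_1 proportional to 1; then unnormalized π = (1, 2, 5/3). Normalize by dividing by the sum 14/3:
  π = (3/14, 3/7, 5/14).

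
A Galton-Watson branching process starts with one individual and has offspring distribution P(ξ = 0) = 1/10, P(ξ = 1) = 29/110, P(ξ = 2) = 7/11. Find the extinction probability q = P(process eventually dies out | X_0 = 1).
q = 11/70

The pgf is f(s) = 1/10 + 29/110·s + 7/11·s². The extinction probability q is the smallest fixed point of f in [0, 1]. Setting s = f(s):
  7/11·s² + (29/110 − 1)·s + 1/10 = 0
  7/11·s² − (1/10 + 7/11)·s + 1/10 = 0
which factors as (s − 1)·(7/11·s − 1/10) = 0, giving roots s = 1 and s = (1/10)/(7/11) = 11/70.
Mean offspring μ = 29/110 + 2·7/11 = 169/110 > 1 (supercritical), so q < 1. The extinction probability is the smaller root: q = (1/10)/(7/11) = 11/70.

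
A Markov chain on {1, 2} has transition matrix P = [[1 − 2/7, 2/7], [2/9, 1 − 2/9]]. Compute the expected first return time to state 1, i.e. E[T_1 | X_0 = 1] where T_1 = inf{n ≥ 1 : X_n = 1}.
E[T_1 | X_0 = 1] = 1/π_1 = 16/7

For an irreducible recurrent Markov chain with stationary distribution π, E[T_i | X_0 = i] = 1/π_i (Kac's formula). Here π_1 = (2/9)/(2/7 + 2/9) = (2/9)/(32/63) = 7/16, so E[T_1 | X_0 = 1] = 1/π_1 = (2/7 + 2/9)/(2/9) = (32/63)/(2/9) = 16/7.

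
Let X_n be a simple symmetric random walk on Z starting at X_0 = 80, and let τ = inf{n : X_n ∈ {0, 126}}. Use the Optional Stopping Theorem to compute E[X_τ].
E[X_τ] = 80

X_n is a martingale and τ is a bounded-mean stopping time (indeed τ is finite a.s. with bounded expectation since the walk is in a bounded region). By the OST, E[X_τ] = E[X_0] = 80. Equivalently: E[X_τ] = 126 · P(hit 126 first) + 0 · P(hit 0 first) = 126 · (80/126) = 80.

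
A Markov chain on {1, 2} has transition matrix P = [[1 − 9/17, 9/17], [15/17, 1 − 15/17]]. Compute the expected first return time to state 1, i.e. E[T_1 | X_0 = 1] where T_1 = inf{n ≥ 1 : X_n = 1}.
E[T_1 | X_0 = 1] = 1/π_1 = 8/5

For an irreducible recurrent Markov chain with stationary distribution π, E[T_i | X_0 = i] = 1/π_i (Kac's formula). Here π_1 = (15/17)/(9/17 + 15/17) = (15/17)/(24/17) = 5/8, so E[T_1 | X_0 = 1] = 1/π_1 = (9/17 + 15/17)/(15/17) = (24/17)/(15/17) = 8/5.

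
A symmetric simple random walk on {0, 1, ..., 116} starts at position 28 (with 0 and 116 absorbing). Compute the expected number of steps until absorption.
E[τ | X_0 = 28] = 2464

Let v_k = E[τ | X_0 = k]. Boundary: v_0 = v_116 = 0. Recurrence: v_k = 1 + (v_{k-1} + v_{k+1})/2 for 1 ≤ k ≤ 115. The particular solution to v_k − (v_{k-1} + v_{k+1})/2 = 1 is v_k = −k^2. Adding homogeneous solution A + B k and matching boundaries gives v_k = k (116 − k). Substituting k = 28: v_28 = 28 · 88 = 2464.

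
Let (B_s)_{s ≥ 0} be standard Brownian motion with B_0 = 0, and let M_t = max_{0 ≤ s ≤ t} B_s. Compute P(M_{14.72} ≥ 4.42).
P(M_{14.72} ≥ 4.42) = 2·P(B_{14.72} ≥ 4.42) = 2(1 − Φ(4.42/√14.72)) ≈ 0.2493

By the reflection principle for Brownian motion, P(M_t ≥ a) = 2 · P(B_t ≥ a) for a ≥ 0. Since B_t ~ N(0, t), P(B_t ≥ 4.42) = 1 − Φ(4.42/√t) = 1 − Φ(4.42/√14.72) = 1 − Φ(1.1520). So
  P(M_{14.72} ≥ 4.42) = 2(1 − Φ(1.1520)) ≈ 0.2493.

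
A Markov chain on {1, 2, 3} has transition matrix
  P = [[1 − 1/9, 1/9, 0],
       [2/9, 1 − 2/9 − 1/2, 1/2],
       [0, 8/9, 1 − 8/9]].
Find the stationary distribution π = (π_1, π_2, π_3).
π = (32/57, 16/57, 3/19)

This is a birth-death chain on three states, which satisfies detailed balance: π_1 · P_{12} = π_2 · P_{21} and π_2 · P_{23} = π_3 · P_{32}.
From π_1 · 1/9 = π_2 · 2/9: π_2/π_1 = (1/9)/(2/9) = 1/2.
From π_2 · 1/2 = π_3 · 8/9: π_3/π_2 = (1/2)/(8/9) = 9/16.
Take π_1 proportional to 1; then unnormalized π = (1, 1/2, 9/32). Normalize by dividing by the sum 57/32:
  π = (32/57, 16/57, 3/19).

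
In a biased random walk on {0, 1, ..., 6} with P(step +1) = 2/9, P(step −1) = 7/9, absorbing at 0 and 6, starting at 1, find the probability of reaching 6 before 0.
P(hit 6 before 0) = (1 − (7/2)^1) / (1 − (7/2)^6) = 32/23517

Let u_k denote P(reach 6 before 0 | start at k). Boundary: u_0 = 0, u_6 = 1. Recurrence: u_k = 2/9·u_{k+1} + 7/9·u_{k-1} for 1 ≤ k ≤ 5. Try u_k = A + B·r^k with r = q/p = (7/9)/(2/9) = 7/2. Substitution satisfies the recurrence; boundary conditions give:
  u_k = (1 − r^k) / (1 − r^N) = (1 − (7/2)^1) / (1 − (7/2)^6) = 32/23517.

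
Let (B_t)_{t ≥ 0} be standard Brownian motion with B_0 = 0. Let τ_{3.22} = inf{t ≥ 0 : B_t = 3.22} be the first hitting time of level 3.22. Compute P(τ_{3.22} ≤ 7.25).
P(τ_{3.22} ≤ 7.25) = 2(1 − Φ(3.22/√7.25)) = 2(1 − Φ(1.1959)) ≈ 0.2317

By the reflection principle for standard BM, P(τ_b ≤ t) = 2 · P(B_t ≥ b). Since B_t ~ N(0, t), P(B_t ≥ 3.22) = 1 − Φ(3.22/√t) = 1 − Φ(3.22/√7.25) = 1 − Φ(1.1959) ≈ 0.11587. Doubling: P(τ_{3.22} ≤ 7.25) ≈ 2 · 0.11587 = 0.23174 ≈ 0.2317.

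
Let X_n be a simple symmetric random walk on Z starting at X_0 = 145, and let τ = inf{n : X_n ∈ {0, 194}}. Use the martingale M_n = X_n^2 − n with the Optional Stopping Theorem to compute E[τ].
E[τ] = 7105

M_n = X_n^2 − n is a martingale (since E[X_{n+1}^2 | F_n] = X_n^2 + 1). By OST (τ has finite mean in a bounded region), E[M_τ] = E[M_0] = X_0^2 − 0 = 145^2 = 21025. Also E[M_τ] = E[X_τ^2] − E[τ]. The walk exits at 0 or 194, with P(hit 194 first) = 145/194, so E[X_τ^2] = 194^2 · 145/194 + 0 = 28130. Thus E[τ] = E[X_τ^2] − E[M_τ] = 28130 − 21025 = 7105 = 145(194 − 145) = 7105.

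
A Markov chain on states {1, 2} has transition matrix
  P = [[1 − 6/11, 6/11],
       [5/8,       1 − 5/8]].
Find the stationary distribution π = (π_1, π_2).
π_1 = 55/103, π_2 = 48/103

Solve πP = π with π_1 + π_2 = 1. From πP = π: π_1 · (1 − 6/11) + π_2 · 5/8 = π_1 ⇒ π_2 · 5/8 = π_1 · 6/11 ⇒ π_2/π_1 = (6/11)/(5/8) = 48/55. Together with π_1 + π_2 = 1:
  π_1 = (5/8)/(6/11 + 5/8) = (5/8)/(103/88) = 55/103,
  π_2 = (6/11)/(6/11 + 5/8) = (6/11)/(103/88) = 48/103.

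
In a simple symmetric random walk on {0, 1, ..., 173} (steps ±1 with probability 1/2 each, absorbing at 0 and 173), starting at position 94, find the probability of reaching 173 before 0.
P(hit 173 before 0) = 94/173

Let u_k = P(hit 173 before 0 | start at k). Then u_0 = 0, u_173 = 1, and u_k = u_{k-1}/2 + u_{k+1}/2 for 1 ≤ k ≤ 172. This harmonic recurrence is solved by u_k = k/173, giving u_94 = 94/173.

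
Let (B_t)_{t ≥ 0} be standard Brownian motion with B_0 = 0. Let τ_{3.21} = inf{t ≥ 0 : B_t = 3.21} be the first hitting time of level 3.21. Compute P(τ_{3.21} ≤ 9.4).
P(τ_{3.21} ≤ 9.4) = 2(1 − Φ(3.21/√9.4)) = 2(1 − Φ(1.0470)) ≈ 0.2951

By the reflection principle for standard BM, P(τ_b ≤ t) = 2 · P(B_t ≥ b). Since B_t ~ N(0, t), P(B_t ≥ 3.21) = 1 − Φ(3.21/√t) = 1 − Φ(3.21/√9.4) = 1 − Φ(1.0470) ≈ 0.14755. Doubling: P(τ_{3.21} ≤ 9.4) ≈ 2 · 0.14755 = 0.29510 ≈ 0.2951.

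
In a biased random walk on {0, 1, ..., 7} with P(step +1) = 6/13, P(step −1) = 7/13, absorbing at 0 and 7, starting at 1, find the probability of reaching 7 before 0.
P(hit 7 before 0) = (1 − (7/6)^1) / (1 − (7/6)^7) = 46656/543607

Let u_k denote P(reach 7 before 0 | start at k). Boundary: u_0 = 0, u_7 = 1. Recurrence: u_k = 6/13·u_{k+1} + 7/13·u_{k-1} for 1 ≤ k ≤ 6. Try u_k = A + B·r^k with r = q/p = (7/13)/(6/13) = 7/6. Substitution satisfies the recurrence; boundary conditions give:
  u_k = (1 − r^k) / (1 − r^N) = (1 − (7/6)^1) / (1 − (7/6)^7) = 46656/543607.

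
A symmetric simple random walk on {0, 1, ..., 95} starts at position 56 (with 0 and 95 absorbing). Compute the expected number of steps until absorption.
E[τ | X_0 = 56] = 2184

Let v_k = E[τ | X_0 = k]. Boundary: v_0 = v_95 = 0. Recurrence: v_k = 1 + (v_{k-1} + v_{k+1})/2 for 1 ≤ k ≤ 94. The particular solution to v_k − (v_{k-1} + v_{k+1})/2 = 1 is v_k = −k^2. Adding homogeneous solution A + B k and matching boundaries gives v_k = k (95 − k). Substituting k = 56: v_56 = 56 · 39 = 2184.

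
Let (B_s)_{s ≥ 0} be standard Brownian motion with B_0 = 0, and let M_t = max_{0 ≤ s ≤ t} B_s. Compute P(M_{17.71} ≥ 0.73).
P(M_{17.71} ≥ 0.73) = 2·P(B_{17.71} ≥ 0.73) = 2(1 − Φ(0.73/√17.71)) ≈ 0.8623

By the reflection principle for Brownian motion, P(M_t ≥ a) = 2 · P(B_t ≥ a) for a ≥ 0. Since B_t ~ N(0, t), P(B_t ≥ 0.73) = 1 − Φ(0.73/√t) = 1 − Φ(0.73/√17.71) = 1 − Φ(0.1735). So
  P(M_{17.71} ≥ 0.73) = 2(1 − Φ(0.1735)) ≈ 0.8623.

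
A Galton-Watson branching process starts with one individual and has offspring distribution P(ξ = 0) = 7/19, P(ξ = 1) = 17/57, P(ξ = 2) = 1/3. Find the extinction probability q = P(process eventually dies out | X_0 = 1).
q = 1

Mean offspring μ = 0·7/19 + 1·17/57 + 2·1/3 = 55/57 ≤ 1. For μ ≤ 1 with offspring not concentrated at 1, the Galton-Watson process goes extinct almost surely, so q = 1.
(Algebraic check: The pgf is f(s) = 7/19 + 17/57·s + 1/3·s². The extinction probability q is the smallest fixed point of f in [0, 1]. Setting s = f(s):
  1/3·s² + (17/57 − 1)·s + 7/19 = 0
  1/3·s² − (7/19 + 1/3)·s + 7/19 = 0
which factors as (s − 1)·(1/3·s − 7/19) = 0, giving roots s = 1 and s = (7/19)/(1/3) = 21/19. Since 21/19 ≥ 1, the smallest root in [0, 1] is s = 1.)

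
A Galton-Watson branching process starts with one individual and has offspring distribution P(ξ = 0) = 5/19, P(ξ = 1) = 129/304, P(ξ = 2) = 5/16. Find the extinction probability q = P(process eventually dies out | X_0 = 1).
q = 16/19

The pgf is f(s) = 5/19 + 129/304·s + 5/16·s². The extinction probability q is the smallest fixed point of f in [0, 1]. Setting s = f(s):
  5/16·s² + (129/304 − 1)·s + 5/19 = 0
  5/16·s² − (5/19 + 5/16)·s + 5/19 = 0
which factors as (s − 1)·(5/16·s − 5/19) = 0, giving roots s = 1 and s = (5/19)/(5/16) = 16/19.
Mean offspring μ = 129/304 + 2·5/16 = 319/304 > 1 (supercritical), so q < 1. The extinction probability is the smaller root: q = (5/19)/(5/16) = 16/19.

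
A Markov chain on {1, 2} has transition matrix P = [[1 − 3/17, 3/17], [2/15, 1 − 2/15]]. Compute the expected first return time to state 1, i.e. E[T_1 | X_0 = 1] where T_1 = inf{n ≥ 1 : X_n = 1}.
E[T_1 | X_0 = 1] = 1/π_1 = 79/34

For an irreducible recurrent Markov chain with stationary distribution π, E[T_i | X_0 = i] = 1/π_i (Kac's formula). Here π_1 = (2/15)/(3/17 + 2/15) = (2/15)/(79/255) = 34/79, so E[T_1 | X_0 = 1] = 1/π_1 = (3/17 + 2/15)/(2/15) = (79/255)/(2/15) = 79/34.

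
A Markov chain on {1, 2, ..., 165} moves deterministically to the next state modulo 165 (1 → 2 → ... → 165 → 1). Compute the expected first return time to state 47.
E[T_47 | X_0 = 47] = 165

The chain cycles deterministically, so starting at state 47 it returns in exactly 165 steps. Equivalently, the stationary distribution is uniform π_j = 1/165 for every state j, so by Kac's formula E[T_47] = 1/π_47 = 165.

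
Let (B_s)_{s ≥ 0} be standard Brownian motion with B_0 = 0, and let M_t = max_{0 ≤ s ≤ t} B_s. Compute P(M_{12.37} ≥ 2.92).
P(M_{12.37} ≥ 2.92) = 2·P(B_{12.37} ≥ 2.92) = 2(1 − Φ(2.92/√12.37)) ≈ 0.4064

By the reflection principle for Brownian motion, P(M_t ≥ a) = 2 · P(B_t ≥ a) for a ≥ 0. Since B_t ~ N(0, t), P(B_t ≥ 2.92) = 1 − Φ(2.92/√t) = 1 − Φ(2.92/√12.37) = 1 − Φ(0.8302). So
  P(M_{12.37} ≥ 2.92) = 2(1 − Φ(0.8302)) ≈ 0.4064.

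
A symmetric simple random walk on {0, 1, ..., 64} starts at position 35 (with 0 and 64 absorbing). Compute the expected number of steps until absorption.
E[τ | X_0 = 35] = 1015

Let v_k = E[τ | X_0 = k]. Boundary: v_0 = v_64 = 0. Recurrence: v_k = 1 + (v_{k-1} + v_{k+1})/2 for 1 ≤ k ≤ 63. The particular solution to v_k − (v_{k-1} + v_{k+1})/2 = 1 is v_k = −k^2. Adding homogeneous solution A + B k and matching boundaries gives v_k = k (64 − k). Substituting k = 35: v_35 = 35 · 29 = 1015.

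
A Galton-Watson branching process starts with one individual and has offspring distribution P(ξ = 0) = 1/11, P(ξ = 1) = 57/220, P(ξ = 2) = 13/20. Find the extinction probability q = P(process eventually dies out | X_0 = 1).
q = 20/143

The pgf is f(s) = 1/11 + 57/220·s + 13/20·s². The extinction probability q is the smallest fixed point of f in [0, 1]. Setting s = f(s):
  13/20·s² + (57/220 − 1)·s + 1/11 = 0
  13/20·s² − (1/11 + 13/20)·s + 1/11 = 0
which factors as (s − 1)·(13/20·s − 1/11) = 0, giving roots s = 1 and s = (1/11)/(13/20) = 20/143.
Mean offspring μ = 57/220 + 2·13/20 = 343/220 > 1 (supercritical), so q < 1. The extinction probability is the smaller root: q = (1/11)/(13/20) = 20/143.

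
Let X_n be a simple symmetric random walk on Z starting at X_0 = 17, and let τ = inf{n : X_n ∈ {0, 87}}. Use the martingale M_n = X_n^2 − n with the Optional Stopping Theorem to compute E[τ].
E[τ] = 1190

M_n = X_n^2 − n is a martingale (since E[X_{n+1}^2 | F_n] = X_n^2 + 1). By OST (τ has finite mean in a bounded region), E[M_τ] = E[M_0] = X_0^2 − 0 = 17^2 = 289. Also E[M_τ] = E[X_τ^2] − E[τ]. The walk exits at 0 or 87, with P(hit 87 first) = 17/87, so E[X_τ^2] = 87^2 · 17/87 + 0 = 1479. Thus E[τ] = E[X_τ^2] − E[M_τ] = 1479 − 289 = 1190 = 17(87 − 17) = 1190.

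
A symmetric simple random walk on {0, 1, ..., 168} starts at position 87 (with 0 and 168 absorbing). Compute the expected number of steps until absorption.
E[τ | X_0 = 87] = 7047

Let v_k = E[τ | X_0 = k]. Boundary: v_0 = v_168 = 0. Recurrence: v_k = 1 + (v_{k-1} + v_{k+1})/2 for 1 ≤ k ≤ 167. The particular solution to v_k − (v_{k-1} + v_{k+1})/2 = 1 is v_k = −k^2. Adding homogeneous solution A + B k and matching boundaries gives v_k = k (168 − k). Substituting k = 87: v_87 = 87 · 81 = 7047.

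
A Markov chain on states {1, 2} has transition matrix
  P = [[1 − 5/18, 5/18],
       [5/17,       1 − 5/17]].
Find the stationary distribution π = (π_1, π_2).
π_1 = 18/35, π_2 = 17/35

Solve πP = π with π_1 + π_2 = 1. From πP = π: π_1 · (1 − 5/18) + π_2 · 5/17 = π_1 ⇒ π_2 · 5/17 = π_1 · 5/18 ⇒ π_2/π_1 = (5/18)/(5/17) = 17/18. Together with π_1 + π_2 = 1:
  π_1 = (5/17)/(5/18 + 5/17) = (5/17)/(175/306) = 18/35,
  π_2 = (5/18)/(5/18 + 5/17) = (5/18)/(175/306) = 17/35.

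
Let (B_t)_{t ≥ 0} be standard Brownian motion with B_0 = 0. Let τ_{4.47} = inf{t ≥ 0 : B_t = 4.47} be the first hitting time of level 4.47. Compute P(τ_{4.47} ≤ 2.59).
P(τ_{4.47} ≤ 2.59) = 2(1 − Φ(4.47/√2.59)) = 2(1 − Φ(2.7775)) ≈ 0.0055

By the reflection principle for standard BM, P(τ_b ≤ t) = 2 · P(B_t ≥ b). Since B_t ~ N(0, t), P(B_t ≥ 4.47) = 1 − Φ(4.47/√t) = 1 − Φ(4.47/√2.59) = 1 − Φ(2.7775) ≈ 0.00274. Doubling: P(τ_{4.47} ≤ 2.59) ≈ 2 · 0.00274 = 0.00548 ≈ 0.0055.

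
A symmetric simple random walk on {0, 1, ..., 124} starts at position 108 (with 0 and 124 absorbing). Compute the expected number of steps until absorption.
E[τ | X_0 = 108] = 1728

Let v_k = E[τ | X_0 = k]. Boundary: v_0 = v_124 = 0. Recurrence: v_k = 1 + (v_{k-1} + v_{k+1})/2 for 1 ≤ k ≤ 123. The particular solution to v_k − (v_{k-1} + v_{k+1})/2 = 1 is v_k = −k^2. Adding homogeneous solution A + B k and matching boundaries gives v_k = k (124 − k). Substituting k = 108: v_108 = 108 · 16 = 1728.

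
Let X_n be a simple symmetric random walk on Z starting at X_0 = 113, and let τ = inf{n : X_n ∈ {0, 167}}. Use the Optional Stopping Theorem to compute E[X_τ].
E[X_τ] = 113

X_n is a martingale and τ is a bounded-mean stopping time (indeed τ is finite a.s. with bounded expectation since the walk is in a bounded region). By the OST, E[X_τ] = E[X_0] = 113. Equivalently: E[X_τ] = 167 · P(hit 167 first) + 0 · P(hit 0 first) = 167 · (113/167) = 113.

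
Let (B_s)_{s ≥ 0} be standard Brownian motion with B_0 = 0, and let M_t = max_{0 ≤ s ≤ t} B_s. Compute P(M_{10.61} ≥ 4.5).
P(M_{10.61} ≥ 4.5) = 2·P(B_{10.61} ≥ 4.5) = 2(1 − Φ(4.5/√10.61)) ≈ 0.1671

By the reflection principle for Brownian motion, P(M_t ≥ a) = 2 · P(B_t ≥ a) for a ≥ 0. Since B_t ~ N(0, t), P(B_t ≥ 4.5) = 1 − Φ(4.5/√t) = 1 − Φ(4.5/√10.61) = 1 − Φ(1.3815). So
  P(M_{10.61} ≥ 4.5) = 2(1 − Φ(1.3815)) ≈ 0.1671.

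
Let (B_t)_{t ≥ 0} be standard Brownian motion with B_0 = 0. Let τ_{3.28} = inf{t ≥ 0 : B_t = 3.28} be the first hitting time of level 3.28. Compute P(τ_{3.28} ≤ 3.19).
P(τ_{3.28} ≤ 3.19) = 2(1 − Φ(3.28/√3.19)) = 2(1 − Φ(1.8364)) ≈ 0.0663

By the reflection principle for standard BM, P(τ_b ≤ t) = 2 · P(B_t ≥ b). Since B_t ~ N(0, t), P(B_t ≥ 3.28) = 1 − Φ(3.28/√t) = 1 − Φ(3.28/√3.19) = 1 − Φ(1.8364) ≈ 0.03315. Doubling: P(τ_{3.28} ≤ 3.19) ≈ 2 · 0.03315 = 0.06630 ≈ 0.0663.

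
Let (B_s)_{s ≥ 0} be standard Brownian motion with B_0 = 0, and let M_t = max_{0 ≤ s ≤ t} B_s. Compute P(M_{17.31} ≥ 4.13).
P(M_{17.31} ≥ 4.13) = 2·P(B_{17.31} ≥ 4.13) = 2(1 − Φ(4.13/√17.31)) ≈ 0.3209

By the reflection principle for Brownian motion, P(M_t ≥ a) = 2 · P(B_t ≥ a) for a ≥ 0. Since B_t ~ N(0, t), P(B_t ≥ 4.13) = 1 − Φ(4.13/√t) = 1 − Φ(4.13/√17.31) = 1 − Φ(0.9927). So
  P(M_{17.31} ≥ 4.13) = 2(1 − Φ(0.9927)) ≈ 0.3209.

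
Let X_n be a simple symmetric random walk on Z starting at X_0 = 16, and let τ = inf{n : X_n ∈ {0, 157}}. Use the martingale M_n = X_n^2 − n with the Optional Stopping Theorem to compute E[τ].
E[τ] = 2256

M_n = X_n^2 − n is a martingale (since E[X_{n+1}^2 | F_n] = X_n^2 + 1). By OST (τ has finite mean in a bounded region), E[M_τ] = E[M_0] = X_0^2 − 0 = 16^2 = 256. Also E[M_τ] = E[X_τ^2] − E[τ]. The walk exits at 0 or 157, with P(hit 157 first) = 16/157, so E[X_τ^2] = 157^2 · 16/157 + 0 = 2512. Thus E[τ] = E[X_τ^2] − E[M_τ] = 2512 − 256 = 2256 = 16(157 − 16) = 2256.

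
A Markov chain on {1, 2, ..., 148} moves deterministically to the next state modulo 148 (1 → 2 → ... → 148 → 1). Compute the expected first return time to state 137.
E[T_137 | X_0 = 137] = 148

The chain cycles deterministically, so starting at state 137 it returns in exactly 148 steps. Equivalently, the stationary distribution is uniform π_j = 1/148 for every state j, so by Kac's formula E[T_137] = 1/π_137 = 148.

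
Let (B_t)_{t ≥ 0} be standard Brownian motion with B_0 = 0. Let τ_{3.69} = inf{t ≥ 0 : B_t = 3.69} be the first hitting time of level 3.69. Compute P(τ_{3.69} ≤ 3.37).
P(τ_{3.69} ≤ 3.37) = 2(1 − Φ(3.69/√3.37)) = 2(1 − Φ(2.0101)) ≈ 0.0444

By the reflection principle for standard BM, P(τ_b ≤ t) = 2 · P(B_t ≥ b). Since B_t ~ N(0, t), P(B_t ≥ 3.69) = 1 − Φ(3.69/√t) = 1 − Φ(3.69/√3.37) = 1 − Φ(2.0101) ≈ 0.02221. Doubling: P(τ_{3.69} ≤ 3.37) ≈ 2 · 0.02221 = 0.04442 ≈ 0.0444.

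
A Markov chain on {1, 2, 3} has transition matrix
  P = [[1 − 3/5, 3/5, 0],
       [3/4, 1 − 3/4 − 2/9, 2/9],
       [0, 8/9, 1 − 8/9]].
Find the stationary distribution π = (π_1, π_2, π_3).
π = (1/2, 2/5, 1/10)

This is a birth-death chain on three states, which satisfies detailed balance: π_1 · P_{12} = π_2 · P_{21} and π_2 · P_{23} = π_3 · P_{32}.
From π_1 · 3/5 = π_2 · 3/4: π_2/π_1 = (3/5)/(3/4) = 4/5.
From π_2 · 2/9 = π_3 · 8/9: π_3/π_2 = (2/9)/(8/9) = 1/4.
Take π_1 proportional to 1; then unnormalized π = (1, 4/5, 1/5). Normalize by dividing by the sum 2:
  π = (1/2, 2/5, 1/10).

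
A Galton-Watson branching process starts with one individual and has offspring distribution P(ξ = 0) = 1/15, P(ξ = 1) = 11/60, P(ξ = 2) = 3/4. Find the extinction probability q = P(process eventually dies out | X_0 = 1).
q = 4/45

The pgf is f(s) = 1/15 + 11/60·s + 3/4·s². The extinction probability q is the smallest fixed point of f in [0, 1]. Setting s = f(s):
  3/4·s² + (11/60 − 1)·s + 1/15 = 0
  3/4·s² − (1/15 + 3/4)·s + 1/15 = 0
which factors as (s − 1)·(3/4·s − 1/15) = 0, giving roots s = 1 and s = (1/15)/(3/4) = 4/45.
Mean offspring μ = 11/60 + 2·3/4 = 101/60 > 1 (supercritical), so q < 1. The extinction probability is the smaller root: q = (1/15)/(3/4) = 4/45.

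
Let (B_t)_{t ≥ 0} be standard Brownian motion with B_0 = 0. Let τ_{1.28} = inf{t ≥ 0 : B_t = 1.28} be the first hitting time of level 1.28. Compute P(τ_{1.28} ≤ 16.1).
P(τ_{1.28} ≤ 16.1) = 2(1 − Φ(1.28/√16.1)) = 2(1 − Φ(0.3190)) ≈ 0.7497

By the reflection principle for standard BM, P(τ_b ≤ t) = 2 · P(B_t ≥ b). Since B_t ~ N(0, t), P(B_t ≥ 1.28) = 1 − Φ(1.28/√t) = 1 − Φ(1.28/√16.1) = 1 − Φ(0.3190) ≈ 0.37486. Doubling: P(τ_{1.28} ≤ 16.1) ≈ 2 · 0.37486 = 0.74972 ≈ 0.7497.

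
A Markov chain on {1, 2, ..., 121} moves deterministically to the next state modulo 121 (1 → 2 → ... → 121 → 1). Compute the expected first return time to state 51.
E[T_51 | X_0 = 51] = 121

The chain cycles deterministically, so starting at state 51 it returns in exactly 121 steps. Equivalently, the stationary distribution is uniform π_j = 1/121 for every state j, so by Kac's formula E[T_51] = 1/π_51 = 121.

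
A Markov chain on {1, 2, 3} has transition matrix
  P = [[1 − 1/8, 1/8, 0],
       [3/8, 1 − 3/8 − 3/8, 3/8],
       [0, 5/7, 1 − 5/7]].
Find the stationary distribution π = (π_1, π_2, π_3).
π = (120/181, 40/181, 21/181)

This is a birth-death chain on three states, which satisfies detailed balance: π_1 · P_{12} = π_2 · P_{21} and π_2 · P_{23} = π_3 · P_{32}.
From π_1 · 1/8 = π_2 · 3/8: π_2/π_1 = (1/8)/(3/8) = 1/3.
From π_2 · 3/8 = π_3 · 5/7: π_3/π_2 = (3/8)/(5/7) = 21/40.
Take π_1 proportional to 1; then unnormalized π = (1, 1/3, 7/40). Normalize by dividing by the sum 181/120:
  π = (120/181, 40/181, 21/181).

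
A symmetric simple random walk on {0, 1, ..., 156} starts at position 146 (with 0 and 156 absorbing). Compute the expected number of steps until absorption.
E[τ | X_0 = 146] = 1460

Let v_k = E[τ | X_0 = k]. Boundary: v_0 = v_156 = 0. Recurrence: v_k = 1 + (v_{k-1} + v_{k+1})/2 for 1 ≤ k ≤ 155. The particular solution to v_k − (v_{k-1} + v_{k+1})/2 = 1 is v_k = −k^2. Adding homogeneous solution A + B k and matching boundaries gives v_k = k (156 − k). Substituting k = 146: v_146 = 146 · 10 = 1460.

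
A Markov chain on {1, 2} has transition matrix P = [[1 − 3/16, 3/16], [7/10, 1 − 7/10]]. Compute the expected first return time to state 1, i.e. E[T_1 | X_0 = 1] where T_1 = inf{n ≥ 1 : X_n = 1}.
E[T_1 | X_0 = 1] = 1/π_1 = 71/56

For an irreducible recurrent Markov chain with stationary distribution π, E[T_i | X_0 = i] = 1/π_i (Kac's formula). Here π_1 = (7/10)/(3/16 + 7/10) = (7/10)/(71/80) = 56/71, so E[T_1 | X_0 = 1] = 1/π_1 = (3/16 + 7/10)/(7/10) = (71/80)/(7/10) = 71/56.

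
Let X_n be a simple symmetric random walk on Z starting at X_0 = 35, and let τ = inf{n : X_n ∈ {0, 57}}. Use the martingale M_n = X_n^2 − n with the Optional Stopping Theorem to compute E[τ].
E[τ] = 770

M_n = X_n^2 − n is a martingale (since E[X_{n+1}^2 | F_n] = X_n^2 + 1). By OST (τ has finite mean in a bounded region), E[M_τ] = E[M_0] = X_0^2 − 0 = 35^2 = 1225. Also E[M_τ] = E[X_τ^2] − E[τ]. The walk exits at 0 or 57, with P(hit 57 first) = 35/57, so E[X_τ^2] = 57^2 · 35/57 + 0 = 1995. Thus E[τ] = E[X_τ^2] − E[M_τ] = 1995 − 1225 = 770 = 35(57 − 35) = 770.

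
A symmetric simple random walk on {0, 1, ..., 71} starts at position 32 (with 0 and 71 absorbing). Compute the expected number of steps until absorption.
E[τ | X_0 = 32] = 1248

Let v_k = E[τ | X_0 = k]. Boundary: v_0 = v_71 = 0. Recurrence: v_k = 1 + (v_{k-1} + v_{k+1})/2 for 1 ≤ k ≤ 70. The particular solution to v_k − (v_{k-1} + v_{k+1})/2 = 1 is v_k = −k^2. Adding homogeneous solution A + B k and matching boundaries gives v_k = k (71 − k). Substituting k = 32: v_32 = 32 · 39 = 1248.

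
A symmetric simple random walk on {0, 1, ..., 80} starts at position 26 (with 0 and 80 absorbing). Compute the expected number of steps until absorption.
E[τ | X_0 = 26] = 1404

Let v_k = E[τ | X_0 = k]. Boundary: v_0 = v_80 = 0. Recurrence: v_k = 1 + (v_{k-1} + v_{k+1})/2 for 1 ≤ k ≤ 79. The particular solution to v_k − (v_{k-1} + v_{k+1})/2 = 1 is v_k = −k^2. Adding homogeneous solution A + B k and matching boundaries gives v_k = k (80 − k). Substituting k = 26: v_26 = 26 · 54 = 1404.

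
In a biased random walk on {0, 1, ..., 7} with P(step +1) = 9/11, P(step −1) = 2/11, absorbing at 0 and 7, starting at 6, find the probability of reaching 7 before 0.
P(hit 7 before 0) = (1 − (2/9)^6) / (1 − (2/9)^7) = 683199/683263

Let u_k denote P(reach 7 before 0 | start at k). Boundary: u_0 = 0, u_7 = 1. Recurrence: u_k = 9/11·u_{k+1} + 2/11·u_{k-1} for 1 ≤ k ≤ 6. Try u_k = A + B·r^k with r = q/p = (2/11)/(9/11) = 2/9. Substitution satisfies the recurrence; boundary conditions give:
  u_k = (1 − r^k) / (1 − r^N) = (1 − (2/9)^6) / (1 − (2/9)^7) = 683199/683263.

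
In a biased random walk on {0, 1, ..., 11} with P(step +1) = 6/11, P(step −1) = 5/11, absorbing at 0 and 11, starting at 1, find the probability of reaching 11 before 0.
P(hit 11 before 0) = (1 − (5/6)^1) / (1 − (5/6)^11) = 60466176/313968931

Let u_k denote P(reach 11 before 0 | start at k). Boundary: u_0 = 0, u_11 = 1. Recurrence: u_k = 6/11·u_{k+1} + 5/11·u_{k-1} for 1 ≤ k ≤ 10. Try u_k = A + B·r^k with r = q/p = (5/11)/(6/11) = 5/6. Substitution satisfies the recurrence; boundary conditions give:
  u_k = (1 − r^k) / (1 − r^N) = (1 − (5/6)^1) / (1 − (5/6)^11) = 60466176/313968931.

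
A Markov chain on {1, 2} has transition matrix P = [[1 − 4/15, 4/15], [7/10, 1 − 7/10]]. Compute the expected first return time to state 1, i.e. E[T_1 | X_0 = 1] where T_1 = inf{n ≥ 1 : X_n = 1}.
E[T_1 | X_0 = 1] = 1/π_1 = 29/21

For an irreducible recurrent Markov chain with stationary distribution π, E[T_i | X_0 = i] = 1/π_i (Kac's formula). Here π_1 = (7/10)/(4/15 + 7/10) = (7/10)/(29/30) = 21/29, so E[T_1 | X_0 = 1] = 1/π_1 = (4/15 + 7/10)/(7/10) = (29/30)/(7/10) = 29/21.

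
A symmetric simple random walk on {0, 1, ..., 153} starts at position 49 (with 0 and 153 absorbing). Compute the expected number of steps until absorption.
E[τ | X_0 = 49] = 5096

Let v_k = E[τ | X_0 = k]. Boundary: v_0 = v_153 = 0. Recurrence: v_k = 1 + (v_{k-1} + v_{k+1})/2 for 1 ≤ k ≤ 152. The particular solution to v_k − (v_{k-1} + v_{k+1})/2 = 1 is v_k = −k^2. Adding homogeneous solution A + B k and matching boundaries gives v_k = k (153 − k). Substituting k = 49: v_49 = 49 · 104 = 5096.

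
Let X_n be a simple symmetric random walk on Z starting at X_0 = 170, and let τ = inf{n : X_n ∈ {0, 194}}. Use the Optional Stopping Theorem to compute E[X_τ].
E[X_τ] = 170

X_n is a martingale and τ is a bounded-mean stopping time (indeed τ is finite a.s. with bounded expectation since the walk is in a bounded region). By the OST, E[X_τ] = E[X_0] = 170. Equivalently: E[X_τ] = 194 · P(hit 194 first) + 0 · P(hit 0 first) = 194 · (170/194) = 170.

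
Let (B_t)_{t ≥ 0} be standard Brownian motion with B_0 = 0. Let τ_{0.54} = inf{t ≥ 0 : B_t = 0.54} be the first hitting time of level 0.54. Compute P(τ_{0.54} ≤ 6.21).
P(τ_{0.54} ≤ 6.21) = 2(1 − Φ(0.54/√6.21)) = 2(1 − Φ(0.2167)) ≈ 0.8284

By the reflection principle for standard BM, P(τ_b ≤ t) = 2 · P(B_t ≥ b). Since B_t ~ N(0, t), P(B_t ≥ 0.54) = 1 − Φ(0.54/√t) = 1 − Φ(0.54/√6.21) = 1 − Φ(0.2167) ≈ 0.41422. Doubling: P(τ_{0.54} ≤ 6.21) ≈ 2 · 0.41422 = 0.82844 ≈ 0.8284.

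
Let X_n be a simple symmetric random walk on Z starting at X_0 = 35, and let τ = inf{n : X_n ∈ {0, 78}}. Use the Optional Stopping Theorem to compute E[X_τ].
E[X_τ] = 35

X_n is a martingale and τ is a bounded-mean stopping time (indeed τ is finite a.s. with bounded expectation since the walk is in a bounded region). By the OST, E[X_τ] = E[X_0] = 35. Equivalently: E[X_τ] = 78 · P(hit 78 first) + 0 · P(hit 0 first) = 78 · (35/78) = 35.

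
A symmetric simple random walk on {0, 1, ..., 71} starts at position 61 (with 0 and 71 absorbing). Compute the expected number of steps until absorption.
E[τ | X_0 = 61] = 610

Let v_k = E[τ | X_0 = k]. Boundary: v_0 = v_71 = 0. Recurrence: v_k = 1 + (v_{k-1} + v_{k+1})/2 for 1 ≤ k ≤ 70. The particular solution to v_k − (v_{k-1} + v_{k+1})/2 = 1 is v_k = −k^2. Adding homogeneous solution A + B k and matching boundaries gives v_k = k (71 − k). Substituting k = 61: v_61 = 61 · 10 = 610.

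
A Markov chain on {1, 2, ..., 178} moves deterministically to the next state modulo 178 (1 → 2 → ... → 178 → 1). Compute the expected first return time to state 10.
E[T_10 | X_0 = 10] = 178

The chain cycles deterministically, so starting at state 10 it returns in exactly 178 steps. Equivalently, the stationary distribution is uniform π_j = 1/178 for every state j, so by Kac's formula E[T_10] = 1/π_10 = 178.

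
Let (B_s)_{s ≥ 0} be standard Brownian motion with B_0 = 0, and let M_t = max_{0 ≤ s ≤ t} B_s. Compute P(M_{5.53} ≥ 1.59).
P(M_{5.53} ≥ 1.59) = 2·P(B_{5.53} ≥ 1.59) = 2(1 − Φ(1.59/√5.53)) ≈ 0.4990

By the reflection principle for Brownian motion, P(M_t ≥ a) = 2 · P(B_t ≥ a) for a ≥ 0. Since B_t ~ N(0, t), P(B_t ≥ 1.59) = 1 − Φ(1.59/√t) = 1 − Φ(1.59/√5.53) = 1 − Φ(0.6761). So
  P(M_{5.53} ≥ 1.59) = 2(1 − Φ(0.6761)) ≈ 0.4990.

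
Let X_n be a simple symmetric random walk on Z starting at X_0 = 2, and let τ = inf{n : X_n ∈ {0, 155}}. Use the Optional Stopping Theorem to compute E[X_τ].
E[X_τ] = 2

X_n is a martingale and τ is a bounded-mean stopping time (indeed τ is finite a.s. with bounded expectation since the walk is in a bounded region). By the OST, E[X_τ] = E[X_0] = 2. Equivalently: E[X_τ] = 155 · P(hit 155 first) + 0 · P(hit 0 first) = 155 · (2/155) = 2.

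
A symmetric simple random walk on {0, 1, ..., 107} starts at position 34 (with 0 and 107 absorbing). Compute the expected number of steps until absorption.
E[τ | X_0 = 34] = 2482

Let v_k = E[τ | X_0 = k]. Boundary: v_0 = v_107 = 0. Recurrence: v_k = 1 + (v_{k-1} + v_{k+1})/2 for 1 ≤ k ≤ 106. The particular solution to v_k − (v_{k-1} + v_{k+1})/2 = 1 is v_k = −k^2. Adding homogeneous solution A + B k and matching boundaries gives v_k = k (107 − k). Substituting k = 34: v_34 = 34 · 73 = 2482.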